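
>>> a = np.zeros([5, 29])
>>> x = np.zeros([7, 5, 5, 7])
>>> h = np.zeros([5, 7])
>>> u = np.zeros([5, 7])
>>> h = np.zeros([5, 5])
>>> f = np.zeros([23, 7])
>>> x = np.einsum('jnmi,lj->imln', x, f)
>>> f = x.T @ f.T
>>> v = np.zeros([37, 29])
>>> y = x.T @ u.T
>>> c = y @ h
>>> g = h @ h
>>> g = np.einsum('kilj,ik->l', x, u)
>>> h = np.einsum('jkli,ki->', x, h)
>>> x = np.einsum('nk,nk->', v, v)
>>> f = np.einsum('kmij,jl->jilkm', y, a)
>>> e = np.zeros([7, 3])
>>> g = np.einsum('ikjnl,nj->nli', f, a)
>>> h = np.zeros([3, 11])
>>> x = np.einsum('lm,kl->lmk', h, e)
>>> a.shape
(5, 29)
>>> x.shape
(3, 11, 7)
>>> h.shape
(3, 11)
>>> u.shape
(5, 7)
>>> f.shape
(5, 5, 29, 5, 23)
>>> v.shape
(37, 29)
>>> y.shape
(5, 23, 5, 5)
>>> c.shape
(5, 23, 5, 5)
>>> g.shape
(5, 23, 5)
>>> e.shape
(7, 3)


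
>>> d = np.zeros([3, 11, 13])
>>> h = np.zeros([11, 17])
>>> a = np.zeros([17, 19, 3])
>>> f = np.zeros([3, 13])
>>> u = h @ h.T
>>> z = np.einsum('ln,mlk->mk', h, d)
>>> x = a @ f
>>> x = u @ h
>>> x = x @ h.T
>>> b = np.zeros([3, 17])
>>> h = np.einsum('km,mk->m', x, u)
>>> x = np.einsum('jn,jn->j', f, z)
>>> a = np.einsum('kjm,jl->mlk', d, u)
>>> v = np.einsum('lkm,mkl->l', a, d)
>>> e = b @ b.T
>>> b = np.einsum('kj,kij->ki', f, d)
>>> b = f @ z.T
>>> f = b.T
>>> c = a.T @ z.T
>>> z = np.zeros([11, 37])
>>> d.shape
(3, 11, 13)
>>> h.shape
(11,)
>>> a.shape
(13, 11, 3)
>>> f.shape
(3, 3)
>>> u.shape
(11, 11)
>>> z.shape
(11, 37)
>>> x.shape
(3,)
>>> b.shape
(3, 3)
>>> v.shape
(13,)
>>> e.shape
(3, 3)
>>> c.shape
(3, 11, 3)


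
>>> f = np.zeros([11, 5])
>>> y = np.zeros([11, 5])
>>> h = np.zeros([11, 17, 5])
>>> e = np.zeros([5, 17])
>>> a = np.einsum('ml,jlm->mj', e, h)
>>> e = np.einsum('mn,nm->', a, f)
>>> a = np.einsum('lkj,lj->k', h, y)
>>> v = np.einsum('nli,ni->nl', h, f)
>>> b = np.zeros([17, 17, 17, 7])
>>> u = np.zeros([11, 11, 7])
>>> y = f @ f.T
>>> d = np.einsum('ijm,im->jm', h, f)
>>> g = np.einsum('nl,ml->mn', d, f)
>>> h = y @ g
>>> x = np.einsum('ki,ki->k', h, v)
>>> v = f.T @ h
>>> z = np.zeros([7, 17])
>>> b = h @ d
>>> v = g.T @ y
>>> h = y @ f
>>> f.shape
(11, 5)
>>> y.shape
(11, 11)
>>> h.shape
(11, 5)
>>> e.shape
()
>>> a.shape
(17,)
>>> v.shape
(17, 11)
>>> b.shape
(11, 5)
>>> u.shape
(11, 11, 7)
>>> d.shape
(17, 5)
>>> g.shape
(11, 17)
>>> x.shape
(11,)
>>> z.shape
(7, 17)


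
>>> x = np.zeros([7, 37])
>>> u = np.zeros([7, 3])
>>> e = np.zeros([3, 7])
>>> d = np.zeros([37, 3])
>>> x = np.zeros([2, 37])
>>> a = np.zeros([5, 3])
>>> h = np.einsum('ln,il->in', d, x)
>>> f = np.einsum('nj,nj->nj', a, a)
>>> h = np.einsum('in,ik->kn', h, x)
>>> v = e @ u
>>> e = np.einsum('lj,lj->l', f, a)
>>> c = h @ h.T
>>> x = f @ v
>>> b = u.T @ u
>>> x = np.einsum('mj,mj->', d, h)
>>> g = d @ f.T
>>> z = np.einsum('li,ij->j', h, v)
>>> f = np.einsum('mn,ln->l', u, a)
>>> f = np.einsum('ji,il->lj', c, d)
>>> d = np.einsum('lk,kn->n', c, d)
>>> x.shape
()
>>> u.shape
(7, 3)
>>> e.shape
(5,)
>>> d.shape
(3,)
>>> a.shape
(5, 3)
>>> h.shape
(37, 3)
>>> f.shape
(3, 37)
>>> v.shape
(3, 3)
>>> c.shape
(37, 37)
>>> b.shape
(3, 3)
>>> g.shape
(37, 5)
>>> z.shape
(3,)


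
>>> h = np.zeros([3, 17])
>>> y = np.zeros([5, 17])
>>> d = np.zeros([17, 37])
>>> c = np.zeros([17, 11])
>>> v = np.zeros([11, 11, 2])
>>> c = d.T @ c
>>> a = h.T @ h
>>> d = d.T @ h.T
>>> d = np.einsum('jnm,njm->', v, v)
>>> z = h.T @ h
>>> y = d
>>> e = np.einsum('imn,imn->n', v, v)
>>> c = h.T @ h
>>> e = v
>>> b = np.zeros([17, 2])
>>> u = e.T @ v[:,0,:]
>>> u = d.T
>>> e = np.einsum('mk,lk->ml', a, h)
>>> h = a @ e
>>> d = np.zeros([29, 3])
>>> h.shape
(17, 3)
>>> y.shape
()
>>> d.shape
(29, 3)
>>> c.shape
(17, 17)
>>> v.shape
(11, 11, 2)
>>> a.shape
(17, 17)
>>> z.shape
(17, 17)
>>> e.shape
(17, 3)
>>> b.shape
(17, 2)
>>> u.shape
()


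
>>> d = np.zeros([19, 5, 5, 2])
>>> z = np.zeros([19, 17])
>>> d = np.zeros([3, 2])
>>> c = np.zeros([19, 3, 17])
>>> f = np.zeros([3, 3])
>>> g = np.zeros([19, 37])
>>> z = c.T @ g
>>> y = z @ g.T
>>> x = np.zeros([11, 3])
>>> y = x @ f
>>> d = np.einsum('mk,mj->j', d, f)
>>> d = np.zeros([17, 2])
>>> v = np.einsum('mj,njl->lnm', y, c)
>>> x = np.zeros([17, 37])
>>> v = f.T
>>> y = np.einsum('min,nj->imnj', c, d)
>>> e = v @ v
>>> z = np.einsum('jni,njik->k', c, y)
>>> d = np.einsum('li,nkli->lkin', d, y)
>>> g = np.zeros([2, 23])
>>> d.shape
(17, 19, 2, 3)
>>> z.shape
(2,)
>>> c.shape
(19, 3, 17)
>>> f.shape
(3, 3)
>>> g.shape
(2, 23)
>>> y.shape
(3, 19, 17, 2)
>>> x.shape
(17, 37)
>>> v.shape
(3, 3)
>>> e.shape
(3, 3)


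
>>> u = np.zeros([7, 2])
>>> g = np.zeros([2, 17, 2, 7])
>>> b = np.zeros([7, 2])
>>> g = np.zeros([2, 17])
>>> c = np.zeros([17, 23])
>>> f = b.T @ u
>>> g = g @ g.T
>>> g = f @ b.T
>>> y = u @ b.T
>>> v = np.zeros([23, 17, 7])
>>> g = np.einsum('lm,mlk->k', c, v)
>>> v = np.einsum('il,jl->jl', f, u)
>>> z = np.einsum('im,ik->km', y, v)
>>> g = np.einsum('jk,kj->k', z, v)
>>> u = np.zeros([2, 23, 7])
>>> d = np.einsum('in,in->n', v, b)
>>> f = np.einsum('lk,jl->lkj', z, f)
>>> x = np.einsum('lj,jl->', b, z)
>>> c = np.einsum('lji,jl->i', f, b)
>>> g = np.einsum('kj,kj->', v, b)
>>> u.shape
(2, 23, 7)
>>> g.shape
()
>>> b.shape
(7, 2)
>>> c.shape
(2,)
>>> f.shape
(2, 7, 2)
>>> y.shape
(7, 7)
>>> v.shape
(7, 2)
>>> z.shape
(2, 7)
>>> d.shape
(2,)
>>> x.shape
()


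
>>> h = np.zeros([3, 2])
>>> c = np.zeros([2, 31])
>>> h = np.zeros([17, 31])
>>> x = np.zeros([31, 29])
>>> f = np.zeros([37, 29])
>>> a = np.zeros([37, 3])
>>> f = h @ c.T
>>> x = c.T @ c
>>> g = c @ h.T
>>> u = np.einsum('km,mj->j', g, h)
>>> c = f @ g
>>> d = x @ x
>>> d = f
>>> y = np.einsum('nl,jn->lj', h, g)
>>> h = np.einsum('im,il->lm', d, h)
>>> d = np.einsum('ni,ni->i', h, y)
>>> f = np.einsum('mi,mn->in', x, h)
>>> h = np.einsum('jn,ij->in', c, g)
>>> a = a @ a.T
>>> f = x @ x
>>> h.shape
(2, 17)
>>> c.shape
(17, 17)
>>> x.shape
(31, 31)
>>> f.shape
(31, 31)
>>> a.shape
(37, 37)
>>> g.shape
(2, 17)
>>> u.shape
(31,)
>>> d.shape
(2,)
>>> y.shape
(31, 2)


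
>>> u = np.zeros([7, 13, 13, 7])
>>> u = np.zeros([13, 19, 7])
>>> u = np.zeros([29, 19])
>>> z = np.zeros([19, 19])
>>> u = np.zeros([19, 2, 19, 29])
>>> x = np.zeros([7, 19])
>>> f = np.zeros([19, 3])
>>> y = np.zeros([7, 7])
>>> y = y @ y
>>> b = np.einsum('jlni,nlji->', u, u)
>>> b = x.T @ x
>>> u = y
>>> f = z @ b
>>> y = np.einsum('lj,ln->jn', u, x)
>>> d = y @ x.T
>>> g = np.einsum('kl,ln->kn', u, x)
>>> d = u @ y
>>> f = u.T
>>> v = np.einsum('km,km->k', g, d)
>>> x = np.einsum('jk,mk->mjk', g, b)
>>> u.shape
(7, 7)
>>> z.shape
(19, 19)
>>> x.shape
(19, 7, 19)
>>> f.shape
(7, 7)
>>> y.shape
(7, 19)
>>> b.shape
(19, 19)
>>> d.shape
(7, 19)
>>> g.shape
(7, 19)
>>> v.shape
(7,)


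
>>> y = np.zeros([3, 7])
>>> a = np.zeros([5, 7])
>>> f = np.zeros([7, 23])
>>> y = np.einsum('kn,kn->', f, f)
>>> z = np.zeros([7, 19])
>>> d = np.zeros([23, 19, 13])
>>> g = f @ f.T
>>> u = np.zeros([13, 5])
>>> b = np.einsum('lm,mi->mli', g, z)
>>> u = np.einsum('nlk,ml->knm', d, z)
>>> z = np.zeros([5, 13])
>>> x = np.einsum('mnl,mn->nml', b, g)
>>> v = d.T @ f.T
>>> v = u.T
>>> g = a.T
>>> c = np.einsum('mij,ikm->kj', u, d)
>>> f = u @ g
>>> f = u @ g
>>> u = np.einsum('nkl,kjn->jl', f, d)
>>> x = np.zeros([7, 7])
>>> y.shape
()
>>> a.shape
(5, 7)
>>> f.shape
(13, 23, 5)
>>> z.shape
(5, 13)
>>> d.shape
(23, 19, 13)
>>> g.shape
(7, 5)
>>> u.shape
(19, 5)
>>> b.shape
(7, 7, 19)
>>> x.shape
(7, 7)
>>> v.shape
(7, 23, 13)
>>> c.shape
(19, 7)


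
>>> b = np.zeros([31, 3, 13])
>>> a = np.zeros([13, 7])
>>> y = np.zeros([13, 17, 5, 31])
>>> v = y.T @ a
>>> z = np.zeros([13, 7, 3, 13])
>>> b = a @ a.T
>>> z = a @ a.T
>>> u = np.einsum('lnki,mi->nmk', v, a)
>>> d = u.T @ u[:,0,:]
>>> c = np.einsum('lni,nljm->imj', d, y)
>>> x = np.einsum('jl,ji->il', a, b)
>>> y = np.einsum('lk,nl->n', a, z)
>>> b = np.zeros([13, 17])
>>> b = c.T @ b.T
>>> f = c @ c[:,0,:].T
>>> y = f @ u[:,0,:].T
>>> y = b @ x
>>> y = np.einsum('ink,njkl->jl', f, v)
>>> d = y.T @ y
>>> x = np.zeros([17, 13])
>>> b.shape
(5, 31, 13)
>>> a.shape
(13, 7)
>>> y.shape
(5, 7)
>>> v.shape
(31, 5, 17, 7)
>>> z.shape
(13, 13)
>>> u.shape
(5, 13, 17)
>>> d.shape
(7, 7)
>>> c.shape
(17, 31, 5)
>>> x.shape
(17, 13)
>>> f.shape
(17, 31, 17)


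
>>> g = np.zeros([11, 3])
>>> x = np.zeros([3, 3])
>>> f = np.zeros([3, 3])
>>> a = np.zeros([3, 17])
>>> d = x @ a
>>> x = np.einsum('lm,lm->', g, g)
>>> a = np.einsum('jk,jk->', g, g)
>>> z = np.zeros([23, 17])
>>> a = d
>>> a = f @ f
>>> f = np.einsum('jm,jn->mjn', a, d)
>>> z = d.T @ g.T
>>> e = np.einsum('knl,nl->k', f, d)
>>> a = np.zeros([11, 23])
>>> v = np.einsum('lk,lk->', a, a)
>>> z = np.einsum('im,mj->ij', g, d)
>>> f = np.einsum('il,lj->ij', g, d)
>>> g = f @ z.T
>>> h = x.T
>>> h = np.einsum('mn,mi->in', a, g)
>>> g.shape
(11, 11)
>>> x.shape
()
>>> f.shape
(11, 17)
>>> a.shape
(11, 23)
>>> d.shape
(3, 17)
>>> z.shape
(11, 17)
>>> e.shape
(3,)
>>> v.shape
()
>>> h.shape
(11, 23)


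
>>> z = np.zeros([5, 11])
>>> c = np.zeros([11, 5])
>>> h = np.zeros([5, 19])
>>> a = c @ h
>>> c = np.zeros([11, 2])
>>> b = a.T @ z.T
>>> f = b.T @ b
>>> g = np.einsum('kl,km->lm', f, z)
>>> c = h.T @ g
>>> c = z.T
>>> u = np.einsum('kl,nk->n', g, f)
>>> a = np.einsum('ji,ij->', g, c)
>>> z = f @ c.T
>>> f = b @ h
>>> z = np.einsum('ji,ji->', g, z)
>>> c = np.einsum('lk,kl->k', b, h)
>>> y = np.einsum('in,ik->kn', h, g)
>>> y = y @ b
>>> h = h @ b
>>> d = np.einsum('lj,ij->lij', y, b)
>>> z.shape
()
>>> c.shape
(5,)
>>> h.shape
(5, 5)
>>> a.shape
()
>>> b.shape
(19, 5)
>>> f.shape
(19, 19)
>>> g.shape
(5, 11)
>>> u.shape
(5,)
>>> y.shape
(11, 5)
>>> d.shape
(11, 19, 5)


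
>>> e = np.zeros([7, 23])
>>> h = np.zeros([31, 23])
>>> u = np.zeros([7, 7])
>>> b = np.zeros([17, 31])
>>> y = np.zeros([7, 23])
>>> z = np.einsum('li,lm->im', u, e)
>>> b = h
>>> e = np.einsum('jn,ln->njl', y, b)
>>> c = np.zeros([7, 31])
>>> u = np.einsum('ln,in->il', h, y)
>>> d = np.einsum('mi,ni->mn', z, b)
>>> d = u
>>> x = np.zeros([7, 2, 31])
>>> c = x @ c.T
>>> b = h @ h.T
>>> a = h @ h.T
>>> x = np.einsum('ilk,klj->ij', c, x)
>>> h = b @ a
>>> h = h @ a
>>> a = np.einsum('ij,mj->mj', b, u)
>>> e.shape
(23, 7, 31)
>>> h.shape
(31, 31)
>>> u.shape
(7, 31)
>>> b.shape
(31, 31)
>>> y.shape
(7, 23)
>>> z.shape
(7, 23)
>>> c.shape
(7, 2, 7)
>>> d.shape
(7, 31)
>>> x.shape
(7, 31)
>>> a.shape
(7, 31)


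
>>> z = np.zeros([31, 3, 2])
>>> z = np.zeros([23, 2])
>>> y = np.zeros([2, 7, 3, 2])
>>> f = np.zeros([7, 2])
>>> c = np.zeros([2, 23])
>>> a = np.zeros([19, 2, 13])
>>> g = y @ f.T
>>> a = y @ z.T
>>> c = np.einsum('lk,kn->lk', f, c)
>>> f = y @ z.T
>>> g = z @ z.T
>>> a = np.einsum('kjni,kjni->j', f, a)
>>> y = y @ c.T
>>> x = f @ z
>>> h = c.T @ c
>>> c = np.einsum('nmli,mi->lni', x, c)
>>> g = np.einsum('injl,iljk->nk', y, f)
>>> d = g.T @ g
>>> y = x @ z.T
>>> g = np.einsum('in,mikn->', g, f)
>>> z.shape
(23, 2)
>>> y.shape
(2, 7, 3, 23)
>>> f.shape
(2, 7, 3, 23)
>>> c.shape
(3, 2, 2)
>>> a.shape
(7,)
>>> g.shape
()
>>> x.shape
(2, 7, 3, 2)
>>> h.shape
(2, 2)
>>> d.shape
(23, 23)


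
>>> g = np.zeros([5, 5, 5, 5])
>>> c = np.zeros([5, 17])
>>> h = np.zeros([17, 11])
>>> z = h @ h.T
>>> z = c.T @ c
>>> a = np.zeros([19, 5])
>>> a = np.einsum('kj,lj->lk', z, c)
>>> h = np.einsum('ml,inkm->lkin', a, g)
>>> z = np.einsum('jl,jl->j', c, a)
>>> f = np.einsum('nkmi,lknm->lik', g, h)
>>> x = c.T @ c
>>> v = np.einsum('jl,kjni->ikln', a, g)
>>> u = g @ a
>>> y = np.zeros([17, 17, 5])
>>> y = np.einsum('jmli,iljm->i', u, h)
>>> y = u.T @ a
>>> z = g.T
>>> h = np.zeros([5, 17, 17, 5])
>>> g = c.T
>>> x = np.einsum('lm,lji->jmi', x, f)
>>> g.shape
(17, 5)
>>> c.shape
(5, 17)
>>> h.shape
(5, 17, 17, 5)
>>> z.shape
(5, 5, 5, 5)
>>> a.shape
(5, 17)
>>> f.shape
(17, 5, 5)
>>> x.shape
(5, 17, 5)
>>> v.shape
(5, 5, 17, 5)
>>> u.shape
(5, 5, 5, 17)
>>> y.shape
(17, 5, 5, 17)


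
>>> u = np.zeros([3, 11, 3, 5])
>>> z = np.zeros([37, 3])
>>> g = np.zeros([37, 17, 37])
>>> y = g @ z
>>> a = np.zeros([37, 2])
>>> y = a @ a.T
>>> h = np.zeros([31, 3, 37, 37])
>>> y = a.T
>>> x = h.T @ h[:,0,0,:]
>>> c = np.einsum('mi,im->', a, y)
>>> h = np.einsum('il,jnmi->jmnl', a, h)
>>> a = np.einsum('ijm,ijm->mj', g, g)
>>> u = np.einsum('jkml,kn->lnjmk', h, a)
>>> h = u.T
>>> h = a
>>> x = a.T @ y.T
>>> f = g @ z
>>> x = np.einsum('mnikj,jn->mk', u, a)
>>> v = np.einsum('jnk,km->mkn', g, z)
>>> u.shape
(2, 17, 31, 3, 37)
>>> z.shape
(37, 3)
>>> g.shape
(37, 17, 37)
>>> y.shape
(2, 37)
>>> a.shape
(37, 17)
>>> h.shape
(37, 17)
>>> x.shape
(2, 3)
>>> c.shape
()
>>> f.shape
(37, 17, 3)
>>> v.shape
(3, 37, 17)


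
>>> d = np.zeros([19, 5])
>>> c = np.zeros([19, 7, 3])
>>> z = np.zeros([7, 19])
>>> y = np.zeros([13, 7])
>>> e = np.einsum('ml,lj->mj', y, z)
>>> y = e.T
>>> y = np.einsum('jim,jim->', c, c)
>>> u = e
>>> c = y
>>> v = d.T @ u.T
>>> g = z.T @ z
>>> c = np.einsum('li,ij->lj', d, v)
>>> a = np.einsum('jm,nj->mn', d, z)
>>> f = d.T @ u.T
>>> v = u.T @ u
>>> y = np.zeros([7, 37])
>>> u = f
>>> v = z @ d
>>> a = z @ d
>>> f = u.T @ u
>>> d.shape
(19, 5)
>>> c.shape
(19, 13)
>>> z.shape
(7, 19)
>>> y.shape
(7, 37)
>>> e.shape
(13, 19)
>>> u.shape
(5, 13)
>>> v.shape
(7, 5)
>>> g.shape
(19, 19)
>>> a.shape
(7, 5)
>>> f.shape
(13, 13)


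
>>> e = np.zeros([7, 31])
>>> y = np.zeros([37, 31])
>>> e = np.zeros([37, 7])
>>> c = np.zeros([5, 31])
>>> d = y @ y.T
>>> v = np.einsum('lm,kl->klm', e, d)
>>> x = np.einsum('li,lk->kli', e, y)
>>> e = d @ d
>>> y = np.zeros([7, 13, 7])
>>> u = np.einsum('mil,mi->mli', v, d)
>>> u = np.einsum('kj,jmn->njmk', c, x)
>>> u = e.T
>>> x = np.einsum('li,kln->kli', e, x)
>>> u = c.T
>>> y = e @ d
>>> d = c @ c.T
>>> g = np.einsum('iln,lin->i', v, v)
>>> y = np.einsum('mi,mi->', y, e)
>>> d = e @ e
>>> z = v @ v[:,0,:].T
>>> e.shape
(37, 37)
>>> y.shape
()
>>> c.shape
(5, 31)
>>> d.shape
(37, 37)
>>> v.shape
(37, 37, 7)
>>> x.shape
(31, 37, 37)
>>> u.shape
(31, 5)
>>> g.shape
(37,)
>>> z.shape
(37, 37, 37)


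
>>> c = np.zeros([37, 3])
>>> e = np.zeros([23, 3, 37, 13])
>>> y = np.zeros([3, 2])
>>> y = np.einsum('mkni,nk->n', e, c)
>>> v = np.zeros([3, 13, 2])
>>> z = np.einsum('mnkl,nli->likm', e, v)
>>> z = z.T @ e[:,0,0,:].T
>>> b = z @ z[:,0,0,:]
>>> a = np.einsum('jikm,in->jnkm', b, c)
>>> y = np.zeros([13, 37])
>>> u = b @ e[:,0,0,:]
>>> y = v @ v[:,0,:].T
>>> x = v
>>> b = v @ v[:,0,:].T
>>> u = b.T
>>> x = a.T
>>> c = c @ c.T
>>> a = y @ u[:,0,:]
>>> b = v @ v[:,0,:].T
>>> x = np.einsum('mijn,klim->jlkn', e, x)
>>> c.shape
(37, 37)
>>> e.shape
(23, 3, 37, 13)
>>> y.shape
(3, 13, 3)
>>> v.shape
(3, 13, 2)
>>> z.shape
(23, 37, 2, 23)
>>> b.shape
(3, 13, 3)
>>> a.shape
(3, 13, 3)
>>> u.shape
(3, 13, 3)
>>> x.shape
(37, 2, 23, 13)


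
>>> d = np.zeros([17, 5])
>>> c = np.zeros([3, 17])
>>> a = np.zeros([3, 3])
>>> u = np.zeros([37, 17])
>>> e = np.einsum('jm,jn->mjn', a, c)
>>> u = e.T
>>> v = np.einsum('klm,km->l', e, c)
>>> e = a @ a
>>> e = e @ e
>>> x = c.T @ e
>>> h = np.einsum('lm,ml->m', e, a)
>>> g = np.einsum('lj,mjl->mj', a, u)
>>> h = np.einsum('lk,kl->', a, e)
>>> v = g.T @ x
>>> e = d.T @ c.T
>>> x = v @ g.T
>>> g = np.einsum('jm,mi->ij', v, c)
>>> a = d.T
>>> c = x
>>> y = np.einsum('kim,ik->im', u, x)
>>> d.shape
(17, 5)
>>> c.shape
(3, 17)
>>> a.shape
(5, 17)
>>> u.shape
(17, 3, 3)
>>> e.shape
(5, 3)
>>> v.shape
(3, 3)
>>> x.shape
(3, 17)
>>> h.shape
()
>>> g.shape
(17, 3)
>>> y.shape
(3, 3)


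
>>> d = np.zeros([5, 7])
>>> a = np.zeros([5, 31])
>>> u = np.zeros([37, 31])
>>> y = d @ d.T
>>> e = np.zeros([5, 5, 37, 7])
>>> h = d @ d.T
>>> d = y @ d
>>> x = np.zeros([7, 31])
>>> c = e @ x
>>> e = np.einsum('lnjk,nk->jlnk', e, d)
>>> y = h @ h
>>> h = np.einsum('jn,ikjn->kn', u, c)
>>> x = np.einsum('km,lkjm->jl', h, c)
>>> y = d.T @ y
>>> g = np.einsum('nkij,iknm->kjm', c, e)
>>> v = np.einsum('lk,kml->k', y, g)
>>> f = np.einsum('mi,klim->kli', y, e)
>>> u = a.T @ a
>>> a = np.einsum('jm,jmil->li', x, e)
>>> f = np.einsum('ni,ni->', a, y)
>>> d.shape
(5, 7)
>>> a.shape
(7, 5)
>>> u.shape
(31, 31)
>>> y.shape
(7, 5)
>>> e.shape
(37, 5, 5, 7)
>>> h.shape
(5, 31)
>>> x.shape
(37, 5)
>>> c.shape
(5, 5, 37, 31)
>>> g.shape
(5, 31, 7)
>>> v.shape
(5,)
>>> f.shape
()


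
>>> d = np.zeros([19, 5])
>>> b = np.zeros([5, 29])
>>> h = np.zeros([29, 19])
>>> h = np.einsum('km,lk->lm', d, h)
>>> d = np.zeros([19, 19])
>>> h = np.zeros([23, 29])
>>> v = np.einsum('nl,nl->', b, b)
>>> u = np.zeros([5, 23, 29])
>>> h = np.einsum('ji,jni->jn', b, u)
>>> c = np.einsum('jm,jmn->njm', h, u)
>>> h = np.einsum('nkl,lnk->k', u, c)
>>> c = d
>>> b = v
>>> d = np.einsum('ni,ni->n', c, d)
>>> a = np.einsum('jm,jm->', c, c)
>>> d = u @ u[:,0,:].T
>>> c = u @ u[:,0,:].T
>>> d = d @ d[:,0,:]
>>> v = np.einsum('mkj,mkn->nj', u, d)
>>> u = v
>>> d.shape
(5, 23, 5)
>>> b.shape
()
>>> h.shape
(23,)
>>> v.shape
(5, 29)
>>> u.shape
(5, 29)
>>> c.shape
(5, 23, 5)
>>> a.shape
()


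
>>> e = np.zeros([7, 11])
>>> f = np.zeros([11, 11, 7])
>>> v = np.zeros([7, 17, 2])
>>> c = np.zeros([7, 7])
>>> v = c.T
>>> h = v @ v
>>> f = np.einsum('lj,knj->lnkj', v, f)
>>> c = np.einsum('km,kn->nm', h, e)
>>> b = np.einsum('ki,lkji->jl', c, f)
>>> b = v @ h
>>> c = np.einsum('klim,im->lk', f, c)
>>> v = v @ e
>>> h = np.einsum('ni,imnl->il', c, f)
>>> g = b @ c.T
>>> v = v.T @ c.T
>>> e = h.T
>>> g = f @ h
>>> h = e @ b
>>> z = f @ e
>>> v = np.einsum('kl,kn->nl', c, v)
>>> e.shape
(7, 7)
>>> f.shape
(7, 11, 11, 7)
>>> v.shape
(11, 7)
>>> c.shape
(11, 7)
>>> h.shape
(7, 7)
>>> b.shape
(7, 7)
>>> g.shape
(7, 11, 11, 7)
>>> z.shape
(7, 11, 11, 7)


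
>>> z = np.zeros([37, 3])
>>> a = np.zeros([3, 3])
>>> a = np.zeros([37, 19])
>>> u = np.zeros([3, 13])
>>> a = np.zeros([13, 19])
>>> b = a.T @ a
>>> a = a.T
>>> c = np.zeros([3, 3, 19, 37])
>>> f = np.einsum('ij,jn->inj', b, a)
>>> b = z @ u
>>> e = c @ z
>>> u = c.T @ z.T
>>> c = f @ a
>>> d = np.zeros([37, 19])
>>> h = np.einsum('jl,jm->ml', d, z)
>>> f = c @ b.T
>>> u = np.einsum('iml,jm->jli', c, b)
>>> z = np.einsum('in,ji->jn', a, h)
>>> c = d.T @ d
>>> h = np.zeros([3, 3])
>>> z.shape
(3, 13)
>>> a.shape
(19, 13)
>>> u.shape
(37, 13, 19)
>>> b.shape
(37, 13)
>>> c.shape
(19, 19)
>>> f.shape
(19, 13, 37)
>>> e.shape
(3, 3, 19, 3)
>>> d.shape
(37, 19)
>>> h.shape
(3, 3)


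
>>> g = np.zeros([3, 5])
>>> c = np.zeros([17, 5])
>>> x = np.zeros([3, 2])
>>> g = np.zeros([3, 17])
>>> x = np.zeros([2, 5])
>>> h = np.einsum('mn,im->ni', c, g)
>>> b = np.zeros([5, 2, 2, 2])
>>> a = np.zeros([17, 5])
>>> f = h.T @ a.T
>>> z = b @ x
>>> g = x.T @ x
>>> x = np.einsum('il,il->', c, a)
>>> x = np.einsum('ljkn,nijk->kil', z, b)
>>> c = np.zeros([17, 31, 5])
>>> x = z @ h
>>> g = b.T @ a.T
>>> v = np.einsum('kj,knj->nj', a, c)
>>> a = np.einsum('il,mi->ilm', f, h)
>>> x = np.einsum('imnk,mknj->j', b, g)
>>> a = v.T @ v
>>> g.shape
(2, 2, 2, 17)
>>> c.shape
(17, 31, 5)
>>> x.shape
(17,)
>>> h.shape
(5, 3)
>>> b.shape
(5, 2, 2, 2)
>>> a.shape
(5, 5)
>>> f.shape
(3, 17)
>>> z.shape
(5, 2, 2, 5)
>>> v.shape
(31, 5)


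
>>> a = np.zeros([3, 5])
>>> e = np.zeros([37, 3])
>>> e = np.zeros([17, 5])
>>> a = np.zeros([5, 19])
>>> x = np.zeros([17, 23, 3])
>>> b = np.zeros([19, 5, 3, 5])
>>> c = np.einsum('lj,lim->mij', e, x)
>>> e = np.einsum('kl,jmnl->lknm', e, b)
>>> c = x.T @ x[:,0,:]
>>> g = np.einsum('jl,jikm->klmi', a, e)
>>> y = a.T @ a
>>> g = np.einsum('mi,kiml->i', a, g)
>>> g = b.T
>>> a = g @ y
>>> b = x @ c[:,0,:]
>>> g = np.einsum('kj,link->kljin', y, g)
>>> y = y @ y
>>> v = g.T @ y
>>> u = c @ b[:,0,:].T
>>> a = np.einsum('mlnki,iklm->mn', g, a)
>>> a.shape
(19, 19)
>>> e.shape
(5, 17, 3, 5)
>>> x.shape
(17, 23, 3)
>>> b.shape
(17, 23, 3)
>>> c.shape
(3, 23, 3)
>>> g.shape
(19, 5, 19, 3, 5)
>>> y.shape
(19, 19)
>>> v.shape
(5, 3, 19, 5, 19)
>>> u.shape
(3, 23, 17)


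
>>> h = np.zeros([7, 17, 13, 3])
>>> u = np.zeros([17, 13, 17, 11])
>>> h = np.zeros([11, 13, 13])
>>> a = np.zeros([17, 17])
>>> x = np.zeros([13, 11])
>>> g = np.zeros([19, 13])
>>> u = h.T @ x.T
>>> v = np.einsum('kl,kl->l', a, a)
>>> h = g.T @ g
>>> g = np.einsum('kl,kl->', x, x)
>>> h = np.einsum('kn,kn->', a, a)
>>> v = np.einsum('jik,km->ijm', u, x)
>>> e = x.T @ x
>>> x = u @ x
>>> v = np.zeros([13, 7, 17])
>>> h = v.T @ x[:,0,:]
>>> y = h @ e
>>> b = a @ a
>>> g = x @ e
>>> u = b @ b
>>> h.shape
(17, 7, 11)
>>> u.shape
(17, 17)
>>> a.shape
(17, 17)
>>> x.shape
(13, 13, 11)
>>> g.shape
(13, 13, 11)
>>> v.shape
(13, 7, 17)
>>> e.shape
(11, 11)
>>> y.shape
(17, 7, 11)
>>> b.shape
(17, 17)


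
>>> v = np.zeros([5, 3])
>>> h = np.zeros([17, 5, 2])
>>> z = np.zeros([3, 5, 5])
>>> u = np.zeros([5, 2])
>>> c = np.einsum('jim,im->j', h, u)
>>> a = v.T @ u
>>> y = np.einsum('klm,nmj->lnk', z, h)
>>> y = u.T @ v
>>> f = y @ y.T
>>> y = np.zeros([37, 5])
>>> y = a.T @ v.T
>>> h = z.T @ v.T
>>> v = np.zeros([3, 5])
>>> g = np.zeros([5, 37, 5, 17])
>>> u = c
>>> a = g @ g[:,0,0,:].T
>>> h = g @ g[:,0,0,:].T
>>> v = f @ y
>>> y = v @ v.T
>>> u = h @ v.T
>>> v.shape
(2, 5)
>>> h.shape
(5, 37, 5, 5)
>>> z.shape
(3, 5, 5)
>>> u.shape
(5, 37, 5, 2)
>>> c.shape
(17,)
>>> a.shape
(5, 37, 5, 5)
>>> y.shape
(2, 2)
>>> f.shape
(2, 2)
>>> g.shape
(5, 37, 5, 17)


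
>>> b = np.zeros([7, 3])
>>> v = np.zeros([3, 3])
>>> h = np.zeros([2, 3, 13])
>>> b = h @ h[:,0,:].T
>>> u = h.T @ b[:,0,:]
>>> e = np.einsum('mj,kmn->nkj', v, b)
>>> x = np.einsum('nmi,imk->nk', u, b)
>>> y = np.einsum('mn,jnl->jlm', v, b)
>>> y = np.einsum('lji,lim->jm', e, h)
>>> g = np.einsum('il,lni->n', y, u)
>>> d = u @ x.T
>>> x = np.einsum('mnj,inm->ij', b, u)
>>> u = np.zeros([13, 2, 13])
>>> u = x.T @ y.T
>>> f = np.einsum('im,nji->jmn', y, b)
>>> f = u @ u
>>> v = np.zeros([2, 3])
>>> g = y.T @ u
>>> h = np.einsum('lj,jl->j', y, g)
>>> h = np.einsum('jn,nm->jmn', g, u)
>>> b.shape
(2, 3, 2)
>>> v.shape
(2, 3)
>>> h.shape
(13, 2, 2)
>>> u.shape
(2, 2)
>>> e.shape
(2, 2, 3)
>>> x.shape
(13, 2)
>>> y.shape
(2, 13)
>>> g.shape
(13, 2)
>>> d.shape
(13, 3, 13)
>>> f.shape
(2, 2)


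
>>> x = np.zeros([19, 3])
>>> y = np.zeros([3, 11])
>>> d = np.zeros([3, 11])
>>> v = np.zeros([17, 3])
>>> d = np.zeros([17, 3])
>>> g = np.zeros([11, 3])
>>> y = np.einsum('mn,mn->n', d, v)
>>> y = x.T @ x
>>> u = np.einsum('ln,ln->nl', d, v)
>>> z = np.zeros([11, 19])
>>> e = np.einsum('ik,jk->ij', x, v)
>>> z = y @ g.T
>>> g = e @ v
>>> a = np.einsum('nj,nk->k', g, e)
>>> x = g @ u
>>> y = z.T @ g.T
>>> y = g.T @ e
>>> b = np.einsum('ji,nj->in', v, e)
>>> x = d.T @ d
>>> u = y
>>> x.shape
(3, 3)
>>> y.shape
(3, 17)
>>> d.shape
(17, 3)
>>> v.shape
(17, 3)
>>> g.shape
(19, 3)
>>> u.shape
(3, 17)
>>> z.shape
(3, 11)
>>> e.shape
(19, 17)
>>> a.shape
(17,)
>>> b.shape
(3, 19)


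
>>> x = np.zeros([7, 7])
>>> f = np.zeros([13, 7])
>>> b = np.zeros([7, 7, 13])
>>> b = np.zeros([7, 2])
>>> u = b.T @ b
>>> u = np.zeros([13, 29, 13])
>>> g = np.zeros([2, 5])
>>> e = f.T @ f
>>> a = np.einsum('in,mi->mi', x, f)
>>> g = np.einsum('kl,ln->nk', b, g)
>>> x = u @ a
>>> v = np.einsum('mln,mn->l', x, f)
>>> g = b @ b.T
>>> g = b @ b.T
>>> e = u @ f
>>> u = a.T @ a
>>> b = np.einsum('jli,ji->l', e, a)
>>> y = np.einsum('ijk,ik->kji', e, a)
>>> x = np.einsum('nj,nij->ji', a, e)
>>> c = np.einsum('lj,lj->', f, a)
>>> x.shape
(7, 29)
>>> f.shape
(13, 7)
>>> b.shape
(29,)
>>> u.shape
(7, 7)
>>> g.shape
(7, 7)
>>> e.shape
(13, 29, 7)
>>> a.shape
(13, 7)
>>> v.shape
(29,)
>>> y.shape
(7, 29, 13)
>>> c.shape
()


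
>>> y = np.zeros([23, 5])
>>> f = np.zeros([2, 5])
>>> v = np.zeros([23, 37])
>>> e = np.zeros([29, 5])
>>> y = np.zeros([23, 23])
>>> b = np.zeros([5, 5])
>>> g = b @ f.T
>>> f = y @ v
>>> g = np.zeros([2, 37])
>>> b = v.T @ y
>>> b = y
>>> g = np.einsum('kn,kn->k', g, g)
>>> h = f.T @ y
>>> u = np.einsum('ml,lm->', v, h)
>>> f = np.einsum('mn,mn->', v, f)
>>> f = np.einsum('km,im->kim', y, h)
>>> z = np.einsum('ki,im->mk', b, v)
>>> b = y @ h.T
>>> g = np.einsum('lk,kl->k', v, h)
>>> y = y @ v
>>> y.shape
(23, 37)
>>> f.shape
(23, 37, 23)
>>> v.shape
(23, 37)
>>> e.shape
(29, 5)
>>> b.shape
(23, 37)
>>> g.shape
(37,)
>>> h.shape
(37, 23)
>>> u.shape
()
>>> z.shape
(37, 23)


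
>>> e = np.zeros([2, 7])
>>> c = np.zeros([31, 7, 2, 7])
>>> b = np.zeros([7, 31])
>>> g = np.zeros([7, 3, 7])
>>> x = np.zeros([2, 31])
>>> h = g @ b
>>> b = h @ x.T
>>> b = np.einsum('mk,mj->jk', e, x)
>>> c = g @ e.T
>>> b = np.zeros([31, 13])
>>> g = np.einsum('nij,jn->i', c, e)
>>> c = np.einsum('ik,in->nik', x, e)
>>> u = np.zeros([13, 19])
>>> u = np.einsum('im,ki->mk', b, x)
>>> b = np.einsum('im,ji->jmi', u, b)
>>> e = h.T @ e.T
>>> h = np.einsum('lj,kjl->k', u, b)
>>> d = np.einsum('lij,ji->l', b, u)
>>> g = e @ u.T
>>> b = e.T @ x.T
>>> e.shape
(31, 3, 2)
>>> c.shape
(7, 2, 31)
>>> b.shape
(2, 3, 2)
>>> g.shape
(31, 3, 13)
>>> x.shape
(2, 31)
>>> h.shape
(31,)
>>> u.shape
(13, 2)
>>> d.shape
(31,)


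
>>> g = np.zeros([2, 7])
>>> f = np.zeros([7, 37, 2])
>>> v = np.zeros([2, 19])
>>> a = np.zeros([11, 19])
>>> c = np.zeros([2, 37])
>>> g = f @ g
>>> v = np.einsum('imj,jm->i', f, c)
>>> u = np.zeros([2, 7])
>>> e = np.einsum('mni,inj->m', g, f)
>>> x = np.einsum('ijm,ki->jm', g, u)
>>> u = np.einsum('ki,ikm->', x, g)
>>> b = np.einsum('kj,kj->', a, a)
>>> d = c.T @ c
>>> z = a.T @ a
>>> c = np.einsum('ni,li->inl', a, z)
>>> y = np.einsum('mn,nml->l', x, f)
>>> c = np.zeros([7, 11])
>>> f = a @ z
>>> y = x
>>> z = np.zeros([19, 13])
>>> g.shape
(7, 37, 7)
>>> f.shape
(11, 19)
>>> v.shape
(7,)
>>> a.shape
(11, 19)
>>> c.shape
(7, 11)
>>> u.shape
()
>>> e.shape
(7,)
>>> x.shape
(37, 7)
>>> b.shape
()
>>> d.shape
(37, 37)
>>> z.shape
(19, 13)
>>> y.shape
(37, 7)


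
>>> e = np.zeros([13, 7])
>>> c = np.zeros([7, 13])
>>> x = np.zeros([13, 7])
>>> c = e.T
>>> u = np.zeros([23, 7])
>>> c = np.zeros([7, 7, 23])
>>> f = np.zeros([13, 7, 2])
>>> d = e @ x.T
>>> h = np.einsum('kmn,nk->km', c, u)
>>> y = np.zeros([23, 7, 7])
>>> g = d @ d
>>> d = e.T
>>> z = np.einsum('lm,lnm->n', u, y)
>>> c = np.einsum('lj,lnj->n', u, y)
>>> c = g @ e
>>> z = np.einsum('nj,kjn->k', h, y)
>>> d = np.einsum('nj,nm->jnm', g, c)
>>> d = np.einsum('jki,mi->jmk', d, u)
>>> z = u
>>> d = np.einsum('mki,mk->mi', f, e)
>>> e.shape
(13, 7)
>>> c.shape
(13, 7)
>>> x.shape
(13, 7)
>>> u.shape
(23, 7)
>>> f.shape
(13, 7, 2)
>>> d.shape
(13, 2)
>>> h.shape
(7, 7)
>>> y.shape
(23, 7, 7)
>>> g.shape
(13, 13)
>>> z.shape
(23, 7)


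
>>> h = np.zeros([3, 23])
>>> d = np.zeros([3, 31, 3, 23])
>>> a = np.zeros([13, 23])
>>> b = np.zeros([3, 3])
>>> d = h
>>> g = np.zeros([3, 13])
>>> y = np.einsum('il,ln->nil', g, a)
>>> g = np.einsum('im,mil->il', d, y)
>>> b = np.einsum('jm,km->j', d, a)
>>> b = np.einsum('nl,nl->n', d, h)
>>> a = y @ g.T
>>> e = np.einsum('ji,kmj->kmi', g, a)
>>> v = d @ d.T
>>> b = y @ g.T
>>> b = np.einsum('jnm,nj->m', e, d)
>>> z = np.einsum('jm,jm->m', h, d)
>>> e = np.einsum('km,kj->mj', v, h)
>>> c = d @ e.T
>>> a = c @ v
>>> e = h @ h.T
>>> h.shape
(3, 23)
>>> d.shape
(3, 23)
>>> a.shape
(3, 3)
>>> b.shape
(13,)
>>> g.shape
(3, 13)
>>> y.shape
(23, 3, 13)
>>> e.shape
(3, 3)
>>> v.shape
(3, 3)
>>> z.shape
(23,)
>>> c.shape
(3, 3)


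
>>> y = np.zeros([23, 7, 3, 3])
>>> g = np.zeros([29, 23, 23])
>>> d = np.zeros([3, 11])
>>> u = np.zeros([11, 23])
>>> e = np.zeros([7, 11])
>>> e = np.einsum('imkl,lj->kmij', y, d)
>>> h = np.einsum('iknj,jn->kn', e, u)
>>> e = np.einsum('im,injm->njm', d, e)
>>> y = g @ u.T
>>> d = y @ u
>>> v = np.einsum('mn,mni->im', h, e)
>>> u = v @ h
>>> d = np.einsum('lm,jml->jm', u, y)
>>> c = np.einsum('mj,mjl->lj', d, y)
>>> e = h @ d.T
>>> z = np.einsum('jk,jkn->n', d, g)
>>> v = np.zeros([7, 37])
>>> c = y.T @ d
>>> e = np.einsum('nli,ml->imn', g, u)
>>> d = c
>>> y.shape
(29, 23, 11)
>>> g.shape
(29, 23, 23)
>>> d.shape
(11, 23, 23)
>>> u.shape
(11, 23)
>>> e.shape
(23, 11, 29)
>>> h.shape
(7, 23)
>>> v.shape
(7, 37)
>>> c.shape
(11, 23, 23)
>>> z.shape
(23,)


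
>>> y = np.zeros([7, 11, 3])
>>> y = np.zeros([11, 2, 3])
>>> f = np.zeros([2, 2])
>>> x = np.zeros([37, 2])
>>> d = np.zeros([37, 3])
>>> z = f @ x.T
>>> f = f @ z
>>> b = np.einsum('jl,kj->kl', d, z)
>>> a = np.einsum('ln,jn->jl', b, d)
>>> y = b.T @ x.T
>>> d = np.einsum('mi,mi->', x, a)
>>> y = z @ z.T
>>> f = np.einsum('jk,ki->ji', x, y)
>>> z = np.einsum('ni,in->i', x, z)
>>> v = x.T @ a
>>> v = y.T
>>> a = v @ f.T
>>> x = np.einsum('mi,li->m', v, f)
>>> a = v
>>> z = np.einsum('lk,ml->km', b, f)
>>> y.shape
(2, 2)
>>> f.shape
(37, 2)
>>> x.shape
(2,)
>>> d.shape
()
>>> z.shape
(3, 37)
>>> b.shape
(2, 3)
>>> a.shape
(2, 2)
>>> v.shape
(2, 2)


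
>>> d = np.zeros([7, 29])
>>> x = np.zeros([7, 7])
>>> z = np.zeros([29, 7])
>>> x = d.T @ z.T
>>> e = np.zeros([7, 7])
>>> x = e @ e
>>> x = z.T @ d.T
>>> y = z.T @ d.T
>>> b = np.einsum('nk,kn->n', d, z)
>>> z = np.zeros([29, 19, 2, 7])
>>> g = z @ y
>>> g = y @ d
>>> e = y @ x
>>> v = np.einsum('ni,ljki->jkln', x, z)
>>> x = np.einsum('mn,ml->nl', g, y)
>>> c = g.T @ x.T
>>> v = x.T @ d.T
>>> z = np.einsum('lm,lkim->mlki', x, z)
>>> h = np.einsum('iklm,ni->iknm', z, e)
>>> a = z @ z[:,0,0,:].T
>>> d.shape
(7, 29)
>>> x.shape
(29, 7)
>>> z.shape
(7, 29, 19, 2)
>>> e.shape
(7, 7)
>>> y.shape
(7, 7)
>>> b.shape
(7,)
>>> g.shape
(7, 29)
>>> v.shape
(7, 7)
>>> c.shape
(29, 29)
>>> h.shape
(7, 29, 7, 2)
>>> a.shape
(7, 29, 19, 7)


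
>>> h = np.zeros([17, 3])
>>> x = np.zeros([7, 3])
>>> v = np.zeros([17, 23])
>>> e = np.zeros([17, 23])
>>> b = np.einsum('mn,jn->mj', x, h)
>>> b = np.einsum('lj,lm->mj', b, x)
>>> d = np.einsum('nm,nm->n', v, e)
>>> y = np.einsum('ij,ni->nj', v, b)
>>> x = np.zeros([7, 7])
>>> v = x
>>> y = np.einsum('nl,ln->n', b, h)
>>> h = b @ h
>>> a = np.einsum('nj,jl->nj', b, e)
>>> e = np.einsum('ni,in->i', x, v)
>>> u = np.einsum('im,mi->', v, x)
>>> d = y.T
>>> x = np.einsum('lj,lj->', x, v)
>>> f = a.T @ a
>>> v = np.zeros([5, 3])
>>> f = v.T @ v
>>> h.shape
(3, 3)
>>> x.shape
()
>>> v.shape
(5, 3)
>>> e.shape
(7,)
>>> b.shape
(3, 17)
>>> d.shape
(3,)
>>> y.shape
(3,)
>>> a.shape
(3, 17)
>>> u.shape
()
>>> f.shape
(3, 3)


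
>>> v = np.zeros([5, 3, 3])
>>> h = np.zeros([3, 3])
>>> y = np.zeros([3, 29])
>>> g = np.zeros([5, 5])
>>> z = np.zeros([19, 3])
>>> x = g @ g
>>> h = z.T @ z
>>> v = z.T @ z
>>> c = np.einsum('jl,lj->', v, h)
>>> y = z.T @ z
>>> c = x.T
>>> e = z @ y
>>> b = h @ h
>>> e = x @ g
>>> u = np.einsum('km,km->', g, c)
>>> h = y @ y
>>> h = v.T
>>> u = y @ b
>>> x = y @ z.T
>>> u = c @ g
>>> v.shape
(3, 3)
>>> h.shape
(3, 3)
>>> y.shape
(3, 3)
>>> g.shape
(5, 5)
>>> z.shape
(19, 3)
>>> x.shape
(3, 19)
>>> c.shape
(5, 5)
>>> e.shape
(5, 5)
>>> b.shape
(3, 3)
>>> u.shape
(5, 5)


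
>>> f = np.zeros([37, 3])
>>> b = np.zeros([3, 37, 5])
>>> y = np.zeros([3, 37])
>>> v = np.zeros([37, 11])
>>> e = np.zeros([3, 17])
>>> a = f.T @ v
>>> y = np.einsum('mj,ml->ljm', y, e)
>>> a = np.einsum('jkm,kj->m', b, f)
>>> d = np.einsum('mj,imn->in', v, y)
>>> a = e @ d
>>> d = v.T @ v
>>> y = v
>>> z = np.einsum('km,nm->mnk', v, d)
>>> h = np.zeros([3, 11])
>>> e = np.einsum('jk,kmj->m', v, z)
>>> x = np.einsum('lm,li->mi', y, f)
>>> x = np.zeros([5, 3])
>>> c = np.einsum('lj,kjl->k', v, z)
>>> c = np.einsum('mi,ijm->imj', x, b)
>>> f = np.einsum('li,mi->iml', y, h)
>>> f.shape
(11, 3, 37)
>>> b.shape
(3, 37, 5)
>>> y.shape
(37, 11)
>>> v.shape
(37, 11)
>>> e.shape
(11,)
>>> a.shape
(3, 3)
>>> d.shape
(11, 11)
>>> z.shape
(11, 11, 37)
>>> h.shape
(3, 11)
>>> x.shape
(5, 3)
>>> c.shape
(3, 5, 37)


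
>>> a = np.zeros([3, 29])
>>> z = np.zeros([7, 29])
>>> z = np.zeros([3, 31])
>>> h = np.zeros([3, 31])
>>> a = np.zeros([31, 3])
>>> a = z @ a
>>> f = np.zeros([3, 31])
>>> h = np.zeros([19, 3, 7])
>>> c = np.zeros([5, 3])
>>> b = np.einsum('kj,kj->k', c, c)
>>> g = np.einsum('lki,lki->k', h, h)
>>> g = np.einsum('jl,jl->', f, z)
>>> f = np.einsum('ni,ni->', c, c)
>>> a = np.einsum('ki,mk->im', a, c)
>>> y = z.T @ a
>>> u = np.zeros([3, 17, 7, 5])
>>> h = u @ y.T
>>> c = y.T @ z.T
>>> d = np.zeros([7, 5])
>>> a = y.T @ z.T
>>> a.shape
(5, 3)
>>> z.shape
(3, 31)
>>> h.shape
(3, 17, 7, 31)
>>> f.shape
()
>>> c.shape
(5, 3)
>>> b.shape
(5,)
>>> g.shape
()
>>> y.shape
(31, 5)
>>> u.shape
(3, 17, 7, 5)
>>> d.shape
(7, 5)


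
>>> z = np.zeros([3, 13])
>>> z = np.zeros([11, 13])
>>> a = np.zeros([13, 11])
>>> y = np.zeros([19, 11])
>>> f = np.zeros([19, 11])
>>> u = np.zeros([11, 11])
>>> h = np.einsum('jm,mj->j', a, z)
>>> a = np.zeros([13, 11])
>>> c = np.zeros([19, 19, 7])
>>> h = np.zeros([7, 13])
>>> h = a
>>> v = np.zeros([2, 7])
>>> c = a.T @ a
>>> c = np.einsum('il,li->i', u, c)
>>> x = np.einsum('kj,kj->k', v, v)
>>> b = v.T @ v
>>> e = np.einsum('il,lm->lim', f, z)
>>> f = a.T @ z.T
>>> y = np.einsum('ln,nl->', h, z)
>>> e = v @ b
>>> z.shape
(11, 13)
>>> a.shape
(13, 11)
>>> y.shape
()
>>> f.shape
(11, 11)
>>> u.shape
(11, 11)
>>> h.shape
(13, 11)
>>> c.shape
(11,)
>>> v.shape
(2, 7)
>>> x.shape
(2,)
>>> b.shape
(7, 7)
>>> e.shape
(2, 7)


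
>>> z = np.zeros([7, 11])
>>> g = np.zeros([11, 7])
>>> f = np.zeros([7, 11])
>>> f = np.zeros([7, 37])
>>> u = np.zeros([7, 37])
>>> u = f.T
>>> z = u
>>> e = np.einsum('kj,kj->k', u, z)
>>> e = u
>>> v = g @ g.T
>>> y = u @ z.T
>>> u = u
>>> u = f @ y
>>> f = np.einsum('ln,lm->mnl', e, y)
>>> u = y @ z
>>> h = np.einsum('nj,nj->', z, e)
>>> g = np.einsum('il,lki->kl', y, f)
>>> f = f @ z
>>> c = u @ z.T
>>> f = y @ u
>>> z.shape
(37, 7)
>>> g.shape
(7, 37)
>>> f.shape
(37, 7)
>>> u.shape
(37, 7)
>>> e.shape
(37, 7)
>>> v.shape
(11, 11)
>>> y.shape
(37, 37)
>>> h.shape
()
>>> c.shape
(37, 37)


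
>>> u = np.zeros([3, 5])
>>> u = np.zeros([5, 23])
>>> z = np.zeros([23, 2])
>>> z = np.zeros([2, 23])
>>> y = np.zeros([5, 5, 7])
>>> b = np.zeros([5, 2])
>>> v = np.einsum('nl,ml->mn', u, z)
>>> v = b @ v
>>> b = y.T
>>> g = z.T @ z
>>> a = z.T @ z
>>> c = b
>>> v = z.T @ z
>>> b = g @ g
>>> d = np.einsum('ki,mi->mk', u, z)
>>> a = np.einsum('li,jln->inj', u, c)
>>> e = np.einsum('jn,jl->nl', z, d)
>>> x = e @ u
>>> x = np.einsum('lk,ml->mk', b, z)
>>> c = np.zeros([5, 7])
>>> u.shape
(5, 23)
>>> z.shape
(2, 23)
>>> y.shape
(5, 5, 7)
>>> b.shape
(23, 23)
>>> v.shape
(23, 23)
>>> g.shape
(23, 23)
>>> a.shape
(23, 5, 7)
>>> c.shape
(5, 7)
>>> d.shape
(2, 5)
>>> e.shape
(23, 5)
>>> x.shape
(2, 23)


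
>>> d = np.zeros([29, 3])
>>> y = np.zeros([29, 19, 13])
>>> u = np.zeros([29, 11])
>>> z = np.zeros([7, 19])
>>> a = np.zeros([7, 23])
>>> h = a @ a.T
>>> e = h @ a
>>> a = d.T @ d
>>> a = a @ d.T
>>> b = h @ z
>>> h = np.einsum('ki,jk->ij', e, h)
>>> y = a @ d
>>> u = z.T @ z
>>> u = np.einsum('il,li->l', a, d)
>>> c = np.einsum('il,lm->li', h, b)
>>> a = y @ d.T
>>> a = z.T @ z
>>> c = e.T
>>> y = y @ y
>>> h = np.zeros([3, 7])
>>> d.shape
(29, 3)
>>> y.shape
(3, 3)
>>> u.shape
(29,)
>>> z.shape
(7, 19)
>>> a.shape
(19, 19)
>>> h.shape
(3, 7)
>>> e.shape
(7, 23)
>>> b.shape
(7, 19)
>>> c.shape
(23, 7)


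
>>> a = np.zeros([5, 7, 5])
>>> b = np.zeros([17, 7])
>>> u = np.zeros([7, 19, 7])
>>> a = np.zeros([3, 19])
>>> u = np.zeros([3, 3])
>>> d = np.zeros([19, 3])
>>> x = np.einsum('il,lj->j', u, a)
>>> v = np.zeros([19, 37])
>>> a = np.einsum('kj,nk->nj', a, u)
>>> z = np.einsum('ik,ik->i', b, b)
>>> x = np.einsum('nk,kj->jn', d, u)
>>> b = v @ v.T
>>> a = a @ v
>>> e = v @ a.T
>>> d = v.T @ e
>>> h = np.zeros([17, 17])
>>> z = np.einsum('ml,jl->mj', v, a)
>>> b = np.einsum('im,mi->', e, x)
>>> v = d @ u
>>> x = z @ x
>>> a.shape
(3, 37)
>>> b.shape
()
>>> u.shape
(3, 3)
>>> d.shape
(37, 3)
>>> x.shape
(19, 19)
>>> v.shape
(37, 3)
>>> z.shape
(19, 3)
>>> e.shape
(19, 3)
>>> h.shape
(17, 17)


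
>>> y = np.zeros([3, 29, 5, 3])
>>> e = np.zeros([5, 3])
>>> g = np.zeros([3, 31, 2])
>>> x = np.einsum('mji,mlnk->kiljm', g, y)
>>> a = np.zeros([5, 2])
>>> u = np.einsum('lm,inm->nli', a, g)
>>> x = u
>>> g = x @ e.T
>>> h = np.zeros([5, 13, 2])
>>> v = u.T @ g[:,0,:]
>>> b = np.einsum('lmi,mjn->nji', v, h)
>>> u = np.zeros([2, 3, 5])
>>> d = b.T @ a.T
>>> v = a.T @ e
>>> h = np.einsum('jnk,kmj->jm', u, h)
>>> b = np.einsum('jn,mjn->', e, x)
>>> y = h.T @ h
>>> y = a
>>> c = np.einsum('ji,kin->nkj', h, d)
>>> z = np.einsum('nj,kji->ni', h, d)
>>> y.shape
(5, 2)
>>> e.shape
(5, 3)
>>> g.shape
(31, 5, 5)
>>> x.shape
(31, 5, 3)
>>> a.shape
(5, 2)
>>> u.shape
(2, 3, 5)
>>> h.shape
(2, 13)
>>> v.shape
(2, 3)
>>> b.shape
()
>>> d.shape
(5, 13, 5)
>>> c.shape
(5, 5, 2)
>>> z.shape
(2, 5)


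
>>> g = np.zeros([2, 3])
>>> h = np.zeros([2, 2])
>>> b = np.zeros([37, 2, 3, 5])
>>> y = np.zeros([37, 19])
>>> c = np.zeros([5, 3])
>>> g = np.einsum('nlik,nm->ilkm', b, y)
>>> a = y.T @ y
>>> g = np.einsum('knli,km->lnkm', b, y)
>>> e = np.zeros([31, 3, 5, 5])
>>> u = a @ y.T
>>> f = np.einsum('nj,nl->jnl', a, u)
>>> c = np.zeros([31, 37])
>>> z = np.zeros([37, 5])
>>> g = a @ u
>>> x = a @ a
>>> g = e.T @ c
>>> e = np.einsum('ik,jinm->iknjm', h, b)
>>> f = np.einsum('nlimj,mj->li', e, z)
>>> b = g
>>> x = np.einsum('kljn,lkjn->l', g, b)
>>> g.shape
(5, 5, 3, 37)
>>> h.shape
(2, 2)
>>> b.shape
(5, 5, 3, 37)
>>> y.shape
(37, 19)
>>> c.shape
(31, 37)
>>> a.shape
(19, 19)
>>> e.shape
(2, 2, 3, 37, 5)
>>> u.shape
(19, 37)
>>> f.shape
(2, 3)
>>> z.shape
(37, 5)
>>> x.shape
(5,)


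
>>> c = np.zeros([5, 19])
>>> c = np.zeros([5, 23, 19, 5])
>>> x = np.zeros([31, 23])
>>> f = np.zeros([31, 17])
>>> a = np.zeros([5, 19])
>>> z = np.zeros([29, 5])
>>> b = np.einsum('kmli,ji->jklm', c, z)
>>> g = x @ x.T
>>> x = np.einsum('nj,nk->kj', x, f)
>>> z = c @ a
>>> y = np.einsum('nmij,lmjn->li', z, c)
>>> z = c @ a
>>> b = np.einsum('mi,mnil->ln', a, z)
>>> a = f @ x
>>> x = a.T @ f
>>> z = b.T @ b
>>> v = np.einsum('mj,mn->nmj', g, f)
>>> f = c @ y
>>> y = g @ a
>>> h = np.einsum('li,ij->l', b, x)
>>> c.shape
(5, 23, 19, 5)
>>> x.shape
(23, 17)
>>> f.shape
(5, 23, 19, 19)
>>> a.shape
(31, 23)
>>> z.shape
(23, 23)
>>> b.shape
(19, 23)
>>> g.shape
(31, 31)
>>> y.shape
(31, 23)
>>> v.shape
(17, 31, 31)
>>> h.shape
(19,)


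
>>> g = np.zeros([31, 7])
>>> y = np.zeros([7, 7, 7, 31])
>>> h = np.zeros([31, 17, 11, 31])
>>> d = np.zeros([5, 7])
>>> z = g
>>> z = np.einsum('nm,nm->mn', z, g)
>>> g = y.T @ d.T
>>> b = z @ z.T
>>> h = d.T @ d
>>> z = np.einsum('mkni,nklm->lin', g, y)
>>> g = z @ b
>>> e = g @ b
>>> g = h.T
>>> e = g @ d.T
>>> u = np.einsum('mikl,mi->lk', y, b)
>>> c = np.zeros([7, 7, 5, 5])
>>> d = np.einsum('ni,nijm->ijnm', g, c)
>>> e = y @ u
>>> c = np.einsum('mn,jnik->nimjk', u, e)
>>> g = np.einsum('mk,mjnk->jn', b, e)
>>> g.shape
(7, 7)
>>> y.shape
(7, 7, 7, 31)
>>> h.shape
(7, 7)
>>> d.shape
(7, 5, 7, 5)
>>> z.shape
(7, 5, 7)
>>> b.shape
(7, 7)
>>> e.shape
(7, 7, 7, 7)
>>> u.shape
(31, 7)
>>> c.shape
(7, 7, 31, 7, 7)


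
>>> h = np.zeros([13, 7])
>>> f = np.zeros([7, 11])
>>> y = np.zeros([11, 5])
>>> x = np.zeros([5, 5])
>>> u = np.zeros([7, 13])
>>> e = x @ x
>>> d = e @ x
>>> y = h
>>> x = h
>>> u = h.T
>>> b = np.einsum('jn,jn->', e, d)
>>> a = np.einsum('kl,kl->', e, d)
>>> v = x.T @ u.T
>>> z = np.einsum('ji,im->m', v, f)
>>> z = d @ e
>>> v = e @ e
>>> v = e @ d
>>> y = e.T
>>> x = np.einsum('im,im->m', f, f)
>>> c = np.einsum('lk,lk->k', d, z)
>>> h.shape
(13, 7)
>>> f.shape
(7, 11)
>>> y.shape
(5, 5)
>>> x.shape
(11,)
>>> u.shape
(7, 13)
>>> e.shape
(5, 5)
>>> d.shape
(5, 5)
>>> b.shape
()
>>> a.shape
()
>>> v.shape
(5, 5)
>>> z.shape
(5, 5)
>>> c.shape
(5,)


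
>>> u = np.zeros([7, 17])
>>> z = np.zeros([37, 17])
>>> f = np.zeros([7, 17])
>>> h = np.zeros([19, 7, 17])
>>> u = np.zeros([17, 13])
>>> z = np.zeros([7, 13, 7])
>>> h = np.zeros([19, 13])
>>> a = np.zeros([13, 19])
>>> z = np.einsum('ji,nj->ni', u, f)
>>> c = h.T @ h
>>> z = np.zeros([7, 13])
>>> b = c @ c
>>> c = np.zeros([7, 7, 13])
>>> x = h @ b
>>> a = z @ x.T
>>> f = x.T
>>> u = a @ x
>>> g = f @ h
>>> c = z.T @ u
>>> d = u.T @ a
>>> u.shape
(7, 13)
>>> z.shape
(7, 13)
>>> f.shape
(13, 19)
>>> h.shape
(19, 13)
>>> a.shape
(7, 19)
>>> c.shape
(13, 13)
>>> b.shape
(13, 13)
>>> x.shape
(19, 13)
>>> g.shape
(13, 13)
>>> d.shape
(13, 19)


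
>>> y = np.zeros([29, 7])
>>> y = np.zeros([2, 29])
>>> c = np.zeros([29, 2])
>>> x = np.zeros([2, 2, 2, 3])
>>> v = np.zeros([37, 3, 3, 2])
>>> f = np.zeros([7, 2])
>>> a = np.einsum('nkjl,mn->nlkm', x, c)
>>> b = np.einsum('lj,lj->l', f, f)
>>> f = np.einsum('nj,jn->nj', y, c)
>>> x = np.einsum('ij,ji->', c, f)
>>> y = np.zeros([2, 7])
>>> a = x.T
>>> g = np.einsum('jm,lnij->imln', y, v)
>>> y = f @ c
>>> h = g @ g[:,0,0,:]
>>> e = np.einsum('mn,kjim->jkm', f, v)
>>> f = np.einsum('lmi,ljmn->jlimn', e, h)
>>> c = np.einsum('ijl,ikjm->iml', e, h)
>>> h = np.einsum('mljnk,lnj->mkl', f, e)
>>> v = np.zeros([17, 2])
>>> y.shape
(2, 2)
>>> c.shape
(3, 3, 2)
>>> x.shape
()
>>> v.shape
(17, 2)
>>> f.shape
(7, 3, 2, 37, 3)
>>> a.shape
()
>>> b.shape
(7,)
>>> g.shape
(3, 7, 37, 3)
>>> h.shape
(7, 3, 3)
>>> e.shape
(3, 37, 2)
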